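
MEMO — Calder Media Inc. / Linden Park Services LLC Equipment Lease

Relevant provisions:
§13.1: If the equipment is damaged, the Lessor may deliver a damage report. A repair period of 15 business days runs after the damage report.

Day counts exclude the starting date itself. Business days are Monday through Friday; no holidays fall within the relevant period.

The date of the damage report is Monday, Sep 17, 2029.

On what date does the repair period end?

The last day of the repair period: 15 business days after Monday, Sep 17, 2029, skipping weekends — Sep 18, Sep 19, Sep 20, Sep 21, …, Oct 4, Oct 5, Oct 8 — lands on Monday, Oct 8, 2029.

Oct 8, 2029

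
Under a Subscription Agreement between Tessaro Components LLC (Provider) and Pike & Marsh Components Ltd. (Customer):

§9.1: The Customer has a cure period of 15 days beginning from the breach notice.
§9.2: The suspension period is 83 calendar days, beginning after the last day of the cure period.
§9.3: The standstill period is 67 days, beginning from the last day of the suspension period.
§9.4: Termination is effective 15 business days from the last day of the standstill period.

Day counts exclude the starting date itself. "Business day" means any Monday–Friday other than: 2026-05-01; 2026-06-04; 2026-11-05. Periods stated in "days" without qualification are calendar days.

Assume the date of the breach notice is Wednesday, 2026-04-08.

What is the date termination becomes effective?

2026-10-09

Adding 15 calendar days to 2026-04-08 gives 2026-04-23, which is the last day of the cure period.
The last day of the suspension period: 2026-04-23 + 83 days = 2026-07-15.
The last day of the standstill period: 2026-07-15 + 67 days = 2026-09-20.
The date termination becomes effective: counting 15 business days from Sunday, 2026-09-20 (Sep 21, Sep 22, Sep 23, Sep 24, …, Oct 7, Oct 8, Oct 9, skipping weekends) reaches Friday, 2026-10-09.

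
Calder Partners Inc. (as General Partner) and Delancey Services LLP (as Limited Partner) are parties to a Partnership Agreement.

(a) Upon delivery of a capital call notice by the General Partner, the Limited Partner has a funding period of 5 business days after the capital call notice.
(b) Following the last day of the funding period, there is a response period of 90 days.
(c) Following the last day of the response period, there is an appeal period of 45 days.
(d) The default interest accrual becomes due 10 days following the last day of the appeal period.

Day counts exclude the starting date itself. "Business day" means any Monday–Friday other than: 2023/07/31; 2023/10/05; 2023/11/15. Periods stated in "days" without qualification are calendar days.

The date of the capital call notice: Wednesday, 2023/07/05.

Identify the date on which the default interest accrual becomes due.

2023/12/04

From Wednesday, 2023/07/05, 5 business days (Jul 6, Jul 7, Jul 10, Jul 11, Jul 12, skipping weekends) brings us to Wednesday, 2023/07/12, which is the last day of the funding period.
The last day of the response period: 2023/07/12 + 90 days = 2023/10/10.
The last day of the appeal period: 45 calendar days after 2023/10/10 is 2023/11/24.
The date on which the default interest accrual becomes due: 2023/11/24 + 10 days = 2023/12/04.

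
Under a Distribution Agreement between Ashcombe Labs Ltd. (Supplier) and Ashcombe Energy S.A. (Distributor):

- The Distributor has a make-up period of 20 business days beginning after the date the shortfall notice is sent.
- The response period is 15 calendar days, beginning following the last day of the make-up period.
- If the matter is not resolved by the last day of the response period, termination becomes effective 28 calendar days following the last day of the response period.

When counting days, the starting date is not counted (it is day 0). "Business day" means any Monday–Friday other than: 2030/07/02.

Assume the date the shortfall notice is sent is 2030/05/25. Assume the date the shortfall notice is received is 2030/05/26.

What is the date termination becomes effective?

The last day of the make-up period: counting 20 business days from Saturday, 2030/05/25 (May 27, May 28, May 29, May 30, …, Jun 19, Jun 20, Jun 21, skipping weekends) reaches Friday, 2030/06/21.
The last day of the response period: 15 calendar days after 2030/06/21 is 2030/07/06.
The date termination becomes effective: 2030/07/06 + 28 days = 2030/08/03.

2030/08/03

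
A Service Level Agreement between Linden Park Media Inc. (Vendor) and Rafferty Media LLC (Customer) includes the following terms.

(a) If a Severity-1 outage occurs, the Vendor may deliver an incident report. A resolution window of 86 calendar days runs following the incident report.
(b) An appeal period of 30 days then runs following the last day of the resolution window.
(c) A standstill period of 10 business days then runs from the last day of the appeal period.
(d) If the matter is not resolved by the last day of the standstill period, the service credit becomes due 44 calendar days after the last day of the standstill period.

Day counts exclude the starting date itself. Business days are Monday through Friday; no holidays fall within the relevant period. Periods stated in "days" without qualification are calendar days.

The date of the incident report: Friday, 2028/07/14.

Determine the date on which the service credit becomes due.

2029/01/04

The last day of the resolution window: 86 calendar days after 2028/07/14 is 2028/10/08.
The last day of the appeal period: 2028/10/08 + 30 days = 2028/11/07.
The last day of the standstill period: 10 business days after Tuesday, 2028/11/07, skipping weekends — Nov 8, Nov 9, Nov 10, Nov 13, Nov 14, Nov 15, Nov 16, Nov 17, Nov 20, Nov 21 — lands on Tuesday, 2028/11/21.
The date on which the service credit becomes due: 44 calendar days after 2028/11/21 is 2029/01/04.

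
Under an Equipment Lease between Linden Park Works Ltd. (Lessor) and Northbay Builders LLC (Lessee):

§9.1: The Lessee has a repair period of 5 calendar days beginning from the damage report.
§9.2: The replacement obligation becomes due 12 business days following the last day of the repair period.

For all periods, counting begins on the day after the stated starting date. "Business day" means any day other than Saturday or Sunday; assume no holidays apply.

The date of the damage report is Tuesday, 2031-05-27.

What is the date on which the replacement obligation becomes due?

2031-06-17

The last day of the repair period: 5 calendar days after 2031-05-27 is 2031-06-01.
The date on which the replacement obligation becomes due: 12 business days after Sunday, 2031-06-01, skipping weekends — Jun 2, Jun 3, Jun 4, Jun 5, …, Jun 13, Jun 16, Jun 17 — lands on Tuesday, 2031-06-17.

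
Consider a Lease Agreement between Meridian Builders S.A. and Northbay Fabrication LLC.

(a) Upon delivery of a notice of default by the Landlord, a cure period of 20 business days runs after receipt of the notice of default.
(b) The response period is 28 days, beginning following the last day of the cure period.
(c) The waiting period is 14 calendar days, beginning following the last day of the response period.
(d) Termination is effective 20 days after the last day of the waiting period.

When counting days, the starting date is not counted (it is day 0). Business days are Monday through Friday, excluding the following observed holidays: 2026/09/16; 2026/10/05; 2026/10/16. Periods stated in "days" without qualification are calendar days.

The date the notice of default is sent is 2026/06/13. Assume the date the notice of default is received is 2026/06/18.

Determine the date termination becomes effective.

The last day of the cure period: counting 20 business days from Thursday, 2026/06/18 (Jun 19, Jun 22, Jun 23, Jun 24, …, Jul 14, Jul 15, Jul 16, skipping weekends) reaches Thursday, 2026/07/16.
Adding 28 calendar days to 2026/07/16 gives 2026/08/13, which is the last day of the response period.
Adding 14 calendar days to 2026/08/13 gives 2026/08/27, which is the last day of the waiting period.
The date termination becomes effective: 20 calendar days after 2026/08/27 is 2026/09/16.

2026/09/16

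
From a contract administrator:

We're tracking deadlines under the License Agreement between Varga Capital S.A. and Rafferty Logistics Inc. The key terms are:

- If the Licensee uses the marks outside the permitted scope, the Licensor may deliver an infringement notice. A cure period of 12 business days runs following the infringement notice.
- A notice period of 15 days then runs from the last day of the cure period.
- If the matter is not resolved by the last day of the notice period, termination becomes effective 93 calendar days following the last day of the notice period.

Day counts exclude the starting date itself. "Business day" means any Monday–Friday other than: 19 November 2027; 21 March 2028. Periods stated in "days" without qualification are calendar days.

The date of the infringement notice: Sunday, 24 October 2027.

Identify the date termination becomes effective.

From Sunday, 24 October 2027, 12 business days (Oct 25, Oct 26, Oct 27, Oct 28, …, Nov 5, Nov 8, Nov 9, skipping weekends) brings us to Tuesday, 9 November 2027, which is the last day of the cure period.
The last day of the notice period: 15 calendar days after 9 November 2027 is 24 November 2027.
The date termination becomes effective: 93 calendar days after 24 November 2027 is 25 February 2028.

25 February 2028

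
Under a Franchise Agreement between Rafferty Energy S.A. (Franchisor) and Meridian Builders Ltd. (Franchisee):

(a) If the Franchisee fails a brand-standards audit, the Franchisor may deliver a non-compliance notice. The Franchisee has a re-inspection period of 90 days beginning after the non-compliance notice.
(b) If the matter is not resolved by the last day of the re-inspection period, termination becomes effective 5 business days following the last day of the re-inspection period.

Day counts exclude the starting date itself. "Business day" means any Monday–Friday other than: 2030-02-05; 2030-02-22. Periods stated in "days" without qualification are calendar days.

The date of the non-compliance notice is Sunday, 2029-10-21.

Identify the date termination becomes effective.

The last day of the re-inspection period: 90 calendar days after 2029-10-21 is 2030-01-19.
The date termination becomes effective: counting 5 business days from Saturday, 2030-01-19 (Jan 21, Jan 22, Jan 23, Jan 24, Jan 25, skipping weekends) reaches Friday, 2030-01-25.

2030-01-25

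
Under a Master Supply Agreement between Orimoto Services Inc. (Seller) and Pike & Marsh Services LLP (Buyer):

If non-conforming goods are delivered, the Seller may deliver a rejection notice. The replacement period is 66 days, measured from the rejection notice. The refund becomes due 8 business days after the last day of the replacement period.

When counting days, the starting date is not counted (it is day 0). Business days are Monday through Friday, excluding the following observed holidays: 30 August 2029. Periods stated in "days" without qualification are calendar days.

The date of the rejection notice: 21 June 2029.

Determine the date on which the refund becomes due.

6 September 2029

The last day of the replacement period: 66 calendar days after 21 June 2029 is 26 August 2029.
From Sunday, 26 August 2029, 8 business days (Aug 27, Aug 28, Aug 29, Aug 31, Sep 3, Sep 4, Sep 5, Sep 6, skipping weekends and the listed holiday on Aug 30) brings us to Thursday, 6 September 2029, which is the date on which the refund becomes due.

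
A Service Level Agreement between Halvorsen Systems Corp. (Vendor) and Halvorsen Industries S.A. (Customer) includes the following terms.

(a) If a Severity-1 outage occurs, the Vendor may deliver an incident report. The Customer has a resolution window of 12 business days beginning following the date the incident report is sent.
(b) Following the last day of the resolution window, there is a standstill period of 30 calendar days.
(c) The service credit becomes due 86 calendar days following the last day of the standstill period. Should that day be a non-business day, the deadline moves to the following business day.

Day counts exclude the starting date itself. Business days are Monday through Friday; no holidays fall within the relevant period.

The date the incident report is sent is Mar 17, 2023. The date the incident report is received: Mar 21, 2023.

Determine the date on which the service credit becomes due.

Jul 31, 2023

The last day of the resolution window: counting 12 business days from Friday, Mar 17, 2023 (Mar 20, Mar 21, Mar 22, Mar 23, …, Mar 31, Apr 3, Apr 4, skipping weekends) reaches Tuesday, Apr 4, 2023.
Adding 30 calendar days to Apr 4, 2023 gives May 4, 2023, which is the last day of the standstill period.
The date on which the service credit becomes due: 86 calendar days after May 4, 2023 is Jul 29, 2023. That falls on a Saturday, so it rolls to the next business day, Monday, Jul 31, 2023.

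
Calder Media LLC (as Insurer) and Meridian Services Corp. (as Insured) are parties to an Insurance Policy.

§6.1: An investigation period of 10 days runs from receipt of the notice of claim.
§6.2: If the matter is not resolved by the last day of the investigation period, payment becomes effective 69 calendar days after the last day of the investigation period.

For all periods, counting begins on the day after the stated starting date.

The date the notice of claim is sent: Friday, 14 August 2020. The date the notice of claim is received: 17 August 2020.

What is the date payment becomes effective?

4 November 2020

The last day of the investigation period: 17 August 2020 + 10 days = 27 August 2020.
The date payment becomes effective: 27 August 2020 + 69 days = 4 November 2020.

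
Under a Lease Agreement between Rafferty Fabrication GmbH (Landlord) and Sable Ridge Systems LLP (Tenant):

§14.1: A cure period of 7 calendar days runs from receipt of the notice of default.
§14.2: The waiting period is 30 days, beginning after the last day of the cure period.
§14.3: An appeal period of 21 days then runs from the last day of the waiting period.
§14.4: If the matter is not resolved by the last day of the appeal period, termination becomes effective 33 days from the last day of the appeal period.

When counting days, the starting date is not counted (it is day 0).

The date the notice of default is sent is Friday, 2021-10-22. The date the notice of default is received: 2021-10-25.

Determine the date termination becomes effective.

The last day of the cure period: 7 calendar days after 2021-10-25 is 2021-11-01.
The last day of the waiting period: 30 calendar days after 2021-11-01 is 2021-12-01.
The last day of the appeal period: 2021-12-01 + 21 days = 2021-12-22.
The date termination becomes effective: 33 calendar days after 2021-12-22 is 2022-01-24.

2022-01-24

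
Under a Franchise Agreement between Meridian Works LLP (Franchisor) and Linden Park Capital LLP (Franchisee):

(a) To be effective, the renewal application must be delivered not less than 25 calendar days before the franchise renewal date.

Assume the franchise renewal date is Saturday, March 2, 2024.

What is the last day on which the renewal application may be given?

Counting back 25 calendar days from March 2, 2024 gives February 6, 2024.

February 6, 2024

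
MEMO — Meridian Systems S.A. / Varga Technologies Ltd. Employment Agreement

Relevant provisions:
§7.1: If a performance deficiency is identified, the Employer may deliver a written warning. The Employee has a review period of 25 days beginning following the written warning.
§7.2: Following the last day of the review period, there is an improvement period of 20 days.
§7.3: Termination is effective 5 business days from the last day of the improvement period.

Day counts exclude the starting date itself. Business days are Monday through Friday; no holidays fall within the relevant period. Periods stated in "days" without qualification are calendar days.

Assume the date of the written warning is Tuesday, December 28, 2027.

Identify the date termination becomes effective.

The last day of the review period: December 28, 2027 + 25 days = January 22, 2028.
The last day of the improvement period: 20 calendar days after January 22, 2028 is February 11, 2028.
From Friday, February 11, 2028, 5 business days (Feb 14, Feb 15, Feb 16, Feb 17, Feb 18, skipping weekends) brings us to Friday, February 18, 2028, which is the date termination becomes effective.

February 18, 2028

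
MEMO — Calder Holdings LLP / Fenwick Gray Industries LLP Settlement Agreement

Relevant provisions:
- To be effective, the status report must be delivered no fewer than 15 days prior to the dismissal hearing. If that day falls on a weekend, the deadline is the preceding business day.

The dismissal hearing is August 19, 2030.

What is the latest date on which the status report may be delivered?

Counting back 15 calendar days from August 19, 2030 gives August 4, 2030. That is a Sunday, so the deadline moves back to Friday, August 2, 2030.

August 2, 2030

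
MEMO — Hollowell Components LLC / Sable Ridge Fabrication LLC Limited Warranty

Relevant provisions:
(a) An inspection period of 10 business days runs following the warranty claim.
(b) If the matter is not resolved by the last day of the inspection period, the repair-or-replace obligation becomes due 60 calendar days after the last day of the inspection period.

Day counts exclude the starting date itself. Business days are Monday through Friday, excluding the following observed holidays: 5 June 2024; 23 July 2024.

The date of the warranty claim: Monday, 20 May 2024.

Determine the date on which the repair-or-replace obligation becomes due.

From Monday, 20 May 2024, 10 business days (May 21, May 22, May 23, May 24, May 27, May 28, May 29, May 30, May 31, Jun 3, skipping weekends) brings us to Monday, 3 June 2024, which is the last day of the inspection period.
The date on which the repair-or-replace obligation becomes due: 60 calendar days after 3 June 2024 is 2 August 2024.

2 August 2024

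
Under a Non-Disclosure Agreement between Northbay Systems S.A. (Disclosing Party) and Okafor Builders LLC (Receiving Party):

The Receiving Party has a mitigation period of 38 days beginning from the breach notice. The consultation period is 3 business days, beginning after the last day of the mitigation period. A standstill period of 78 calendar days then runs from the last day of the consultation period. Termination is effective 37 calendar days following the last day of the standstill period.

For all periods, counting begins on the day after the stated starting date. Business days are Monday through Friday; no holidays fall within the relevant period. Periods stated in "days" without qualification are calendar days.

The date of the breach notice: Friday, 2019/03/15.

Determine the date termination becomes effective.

2019/08/18

The last day of the mitigation period: 38 calendar days after 2019/03/15 is 2019/04/22.
The last day of the consultation period: counting 3 business days from Monday, 2019/04/22 (Apr 23, Apr 24, Apr 25, skipping weekends) reaches Thursday, 2019/04/25.
Adding 78 calendar days to 2019/04/25 gives 2019/07/12, which is the last day of the standstill period.
Adding 37 calendar days to 2019/07/12 gives 2019/08/18, which is the date termination becomes effective.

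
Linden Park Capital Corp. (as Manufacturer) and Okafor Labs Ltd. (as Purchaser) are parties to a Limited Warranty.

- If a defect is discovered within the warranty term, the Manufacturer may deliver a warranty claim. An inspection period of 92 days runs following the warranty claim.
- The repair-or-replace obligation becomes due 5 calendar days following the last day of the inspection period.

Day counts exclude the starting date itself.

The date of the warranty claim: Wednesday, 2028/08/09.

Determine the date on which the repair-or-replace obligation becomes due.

The last day of the inspection period: 92 calendar days after 2028/08/09 is 2028/11/09.
Adding 5 calendar days to 2028/11/09 gives 2028/11/14, which is the date on which the repair-or-replace obligation becomes due.

2028/11/14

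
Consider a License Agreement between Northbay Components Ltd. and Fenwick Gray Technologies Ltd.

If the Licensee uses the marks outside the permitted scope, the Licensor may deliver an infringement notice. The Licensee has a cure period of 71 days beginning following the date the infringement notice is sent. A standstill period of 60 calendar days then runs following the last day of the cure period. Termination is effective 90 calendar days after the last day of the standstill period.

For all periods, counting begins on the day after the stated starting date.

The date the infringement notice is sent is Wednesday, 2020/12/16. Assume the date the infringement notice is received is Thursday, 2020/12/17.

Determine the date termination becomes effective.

Adding 71 calendar days to 2020/12/16 gives 2021/02/25, which is the last day of the cure period.
The last day of the standstill period: 60 calendar days after 2021/02/25 is 2021/04/26.
The date termination becomes effective: 2021/04/26 + 90 days = 2021/07/25.

2021/07/25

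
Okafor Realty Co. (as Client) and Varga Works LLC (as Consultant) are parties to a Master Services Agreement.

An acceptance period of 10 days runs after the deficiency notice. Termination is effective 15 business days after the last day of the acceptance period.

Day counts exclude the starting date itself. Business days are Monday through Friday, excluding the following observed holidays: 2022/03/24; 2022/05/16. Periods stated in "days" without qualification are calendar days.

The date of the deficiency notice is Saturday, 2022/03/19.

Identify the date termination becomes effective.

The last day of the acceptance period: 2022/03/19 + 10 days = 2022/03/29.
The date termination becomes effective: 15 business days after Tuesday, 2022/03/29, skipping weekends — Mar 30, Mar 31, Apr 1, Apr 4, …, Apr 15, Apr 18, Apr 19 — lands on Tuesday, 2022/04/19.

2022/04/19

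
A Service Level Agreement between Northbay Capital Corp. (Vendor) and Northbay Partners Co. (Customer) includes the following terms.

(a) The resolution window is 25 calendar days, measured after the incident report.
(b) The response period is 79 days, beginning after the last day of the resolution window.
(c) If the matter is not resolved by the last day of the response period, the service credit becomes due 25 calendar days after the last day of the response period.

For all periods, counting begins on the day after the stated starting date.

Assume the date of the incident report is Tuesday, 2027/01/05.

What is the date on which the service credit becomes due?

The last day of the resolution window: 2027/01/05 + 25 days = 2027/01/30.
Adding 79 calendar days to 2027/01/30 gives 2027/04/19, which is the last day of the response period.
The date on which the service credit becomes due: 2027/04/19 + 25 days = 2027/05/14.

2027/05/14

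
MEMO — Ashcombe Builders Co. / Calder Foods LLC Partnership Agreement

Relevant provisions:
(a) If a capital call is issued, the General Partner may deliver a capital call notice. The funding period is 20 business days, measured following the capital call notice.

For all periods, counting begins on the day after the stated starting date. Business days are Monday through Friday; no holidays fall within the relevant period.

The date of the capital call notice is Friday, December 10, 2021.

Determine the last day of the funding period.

January 7, 2022

From Friday, December 10, 2021, 20 business days (Dec 13, Dec 14, Dec 15, Dec 16, …, Jan 5, Jan 6, Jan 7, skipping weekends) brings us to Friday, January 7, 2022, which is the last day of the funding period.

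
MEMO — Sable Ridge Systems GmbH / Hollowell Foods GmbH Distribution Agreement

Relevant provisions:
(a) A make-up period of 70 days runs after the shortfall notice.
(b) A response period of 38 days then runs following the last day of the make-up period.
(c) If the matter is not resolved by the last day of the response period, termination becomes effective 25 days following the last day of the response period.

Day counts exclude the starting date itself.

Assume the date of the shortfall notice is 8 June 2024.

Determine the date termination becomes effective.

The last day of the make-up period: 8 June 2024 + 70 days = 17 August 2024.
The last day of the response period: 17 August 2024 + 38 days = 24 September 2024.
Adding 25 calendar days to 24 September 2024 gives 19 October 2024, which is the date termination becomes effective.

19 October 2024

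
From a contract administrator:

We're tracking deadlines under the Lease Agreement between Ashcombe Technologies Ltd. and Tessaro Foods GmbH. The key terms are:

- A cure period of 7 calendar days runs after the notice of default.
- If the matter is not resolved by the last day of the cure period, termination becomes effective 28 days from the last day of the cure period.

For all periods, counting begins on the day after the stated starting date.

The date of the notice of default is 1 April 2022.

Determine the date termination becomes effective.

6 May 2022

The last day of the cure period: 1 April 2022 + 7 days = 8 April 2022.
Adding 28 calendar days to 8 April 2022 gives 6 May 2022, which is the date termination becomes effective.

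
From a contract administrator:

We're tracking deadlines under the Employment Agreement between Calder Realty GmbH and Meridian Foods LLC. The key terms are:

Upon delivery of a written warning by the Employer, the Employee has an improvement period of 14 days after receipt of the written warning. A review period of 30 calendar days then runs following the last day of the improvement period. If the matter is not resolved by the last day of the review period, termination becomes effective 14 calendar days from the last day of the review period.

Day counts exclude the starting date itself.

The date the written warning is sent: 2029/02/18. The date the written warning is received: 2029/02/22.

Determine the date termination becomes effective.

The last day of the improvement period: 2029/02/22 + 14 days = 2029/03/08.
The last day of the review period: 30 calendar days after 2029/03/08 is 2029/04/07.
Adding 14 calendar days to 2029/04/07 gives 2029/04/21, which is the date termination becomes effective.

2029/04/21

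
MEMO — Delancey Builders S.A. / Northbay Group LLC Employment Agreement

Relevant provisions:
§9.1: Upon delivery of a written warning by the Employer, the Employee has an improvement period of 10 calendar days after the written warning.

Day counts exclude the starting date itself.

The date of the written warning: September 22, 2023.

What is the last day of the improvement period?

October 2, 2023

Adding 10 calendar days to September 22, 2023 gives October 2, 2023, which is the last day of the improvement period.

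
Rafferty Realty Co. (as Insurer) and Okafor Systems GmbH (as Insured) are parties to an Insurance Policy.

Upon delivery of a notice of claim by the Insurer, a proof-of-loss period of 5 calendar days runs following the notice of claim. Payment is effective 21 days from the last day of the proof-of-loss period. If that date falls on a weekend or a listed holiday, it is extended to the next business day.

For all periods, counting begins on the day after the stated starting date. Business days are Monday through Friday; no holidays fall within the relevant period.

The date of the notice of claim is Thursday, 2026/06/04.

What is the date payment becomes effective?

2026/06/30

Adding 5 calendar days to 2026/06/04 gives 2026/06/09, which is the last day of the proof-of-loss period.
Adding 21 calendar days to 2026/06/09 gives 2026/06/30, which is the date payment becomes effective. 2026/06/30 is a Tuesday, so no roll-forward applies.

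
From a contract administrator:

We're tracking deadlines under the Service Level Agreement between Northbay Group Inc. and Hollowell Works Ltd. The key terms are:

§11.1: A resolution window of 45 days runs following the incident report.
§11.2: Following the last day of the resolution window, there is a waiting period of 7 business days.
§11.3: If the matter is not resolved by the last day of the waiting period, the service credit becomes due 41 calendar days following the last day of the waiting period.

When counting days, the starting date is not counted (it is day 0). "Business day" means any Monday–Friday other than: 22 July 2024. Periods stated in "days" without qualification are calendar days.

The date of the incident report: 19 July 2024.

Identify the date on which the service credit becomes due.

The last day of the resolution window: 45 calendar days after 19 July 2024 is 2 September 2024.
From Monday, 2 September 2024, 7 business days (Sep 3, Sep 4, Sep 5, Sep 6, Sep 9, Sep 10, Sep 11, skipping weekends) brings us to Wednesday, 11 September 2024, which is the last day of the waiting period.
Adding 41 calendar days to 11 September 2024 gives 22 October 2024, which is the date on which the service credit becomes due.

22 October 2024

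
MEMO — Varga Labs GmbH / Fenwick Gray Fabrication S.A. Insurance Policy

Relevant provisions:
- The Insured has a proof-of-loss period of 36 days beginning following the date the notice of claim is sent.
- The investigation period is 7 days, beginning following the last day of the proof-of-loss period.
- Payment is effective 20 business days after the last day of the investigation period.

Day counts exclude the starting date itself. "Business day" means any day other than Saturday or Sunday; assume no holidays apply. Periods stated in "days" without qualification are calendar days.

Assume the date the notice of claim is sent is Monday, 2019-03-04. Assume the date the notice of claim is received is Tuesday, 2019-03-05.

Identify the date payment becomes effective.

2019-05-14

The last day of the proof-of-loss period: 36 calendar days after 2019-03-04 is 2019-04-09.
Adding 7 calendar days to 2019-04-09 gives 2019-04-16, which is the last day of the investigation period.
The date payment becomes effective: counting 20 business days from Tuesday, 2019-04-16 (Apr 17, Apr 18, Apr 19, Apr 22, …, May 10, May 13, May 14, skipping weekends) reaches Tuesday, 2019-05-14.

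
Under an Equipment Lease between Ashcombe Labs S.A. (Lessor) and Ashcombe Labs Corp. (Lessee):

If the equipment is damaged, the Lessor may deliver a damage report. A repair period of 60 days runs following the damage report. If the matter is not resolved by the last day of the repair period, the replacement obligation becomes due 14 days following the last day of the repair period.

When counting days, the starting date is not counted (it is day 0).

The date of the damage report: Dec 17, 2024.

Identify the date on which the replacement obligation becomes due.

Mar 1, 2025

Adding 60 calendar days to Dec 17, 2024 gives Feb 15, 2025, which is the last day of the repair period.
The date on which the replacement obligation becomes due: Feb 15, 2025 + 14 days = Mar 1, 2025.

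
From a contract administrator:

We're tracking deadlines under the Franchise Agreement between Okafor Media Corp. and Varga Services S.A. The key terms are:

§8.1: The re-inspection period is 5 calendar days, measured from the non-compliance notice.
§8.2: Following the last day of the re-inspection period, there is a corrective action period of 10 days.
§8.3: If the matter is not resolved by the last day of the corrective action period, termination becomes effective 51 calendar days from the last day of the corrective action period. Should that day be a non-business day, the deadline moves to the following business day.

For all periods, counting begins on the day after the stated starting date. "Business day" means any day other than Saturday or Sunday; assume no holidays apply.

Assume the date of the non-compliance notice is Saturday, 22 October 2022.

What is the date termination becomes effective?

The last day of the re-inspection period: 5 calendar days after 22 October 2022 is 27 October 2022.
The last day of the corrective action period: 27 October 2022 + 10 days = 6 November 2022.
The date termination becomes effective: 51 calendar days after 6 November 2022 is 27 December 2022. 27 December 2022 is a Tuesday, so no roll-forward applies.

27 December 2022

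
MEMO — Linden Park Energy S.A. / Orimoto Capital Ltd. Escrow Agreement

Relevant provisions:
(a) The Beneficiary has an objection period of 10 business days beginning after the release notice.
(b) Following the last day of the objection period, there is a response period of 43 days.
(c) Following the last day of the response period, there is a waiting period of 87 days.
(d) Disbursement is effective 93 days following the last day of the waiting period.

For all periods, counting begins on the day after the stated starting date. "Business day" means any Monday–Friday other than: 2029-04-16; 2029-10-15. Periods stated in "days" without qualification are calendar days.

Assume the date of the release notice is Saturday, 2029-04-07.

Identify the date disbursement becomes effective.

From Saturday, 2029-04-07, 10 business days (Apr 9, Apr 10, Apr 11, Apr 12, Apr 13, Apr 17, Apr 18, Apr 19, Apr 20, Apr 23, skipping weekends and the listed holiday on Apr 16) brings us to Monday, 2029-04-23, which is the last day of the objection period.
The last day of the response period: 43 calendar days after 2029-04-23 is 2029-06-05.
The last day of the waiting period: 87 calendar days after 2029-06-05 is 2029-08-31.
The date disbursement becomes effective: 2029-08-31 + 93 days = 2029-12-02.

2029-12-02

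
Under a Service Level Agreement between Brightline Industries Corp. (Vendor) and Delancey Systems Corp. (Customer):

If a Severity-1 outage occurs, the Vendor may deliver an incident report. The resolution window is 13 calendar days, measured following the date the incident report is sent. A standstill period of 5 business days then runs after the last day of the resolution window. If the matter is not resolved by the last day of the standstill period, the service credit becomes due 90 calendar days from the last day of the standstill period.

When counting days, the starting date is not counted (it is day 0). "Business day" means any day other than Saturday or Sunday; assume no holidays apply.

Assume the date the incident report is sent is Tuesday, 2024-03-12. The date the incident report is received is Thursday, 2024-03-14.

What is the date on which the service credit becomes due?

2024-06-30

The last day of the resolution window: 13 calendar days after 2024-03-12 is 2024-03-25.
The last day of the standstill period: counting 5 business days from Monday, 2024-03-25 (Mar 26, Mar 27, Mar 28, Mar 29, Apr 1, skipping weekends) reaches Monday, 2024-04-01.
The date on which the service credit becomes due: 90 calendar days after 2024-04-01 is 2024-06-30.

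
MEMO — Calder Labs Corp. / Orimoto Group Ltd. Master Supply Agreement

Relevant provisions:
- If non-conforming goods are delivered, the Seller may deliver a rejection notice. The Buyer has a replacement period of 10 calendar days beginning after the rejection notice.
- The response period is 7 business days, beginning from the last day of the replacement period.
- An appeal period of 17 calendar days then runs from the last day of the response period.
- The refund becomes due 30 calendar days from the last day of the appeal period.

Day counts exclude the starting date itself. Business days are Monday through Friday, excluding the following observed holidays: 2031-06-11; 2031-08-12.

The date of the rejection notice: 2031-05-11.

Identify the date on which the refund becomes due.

2031-07-16

The last day of the replacement period: 2031-05-11 + 10 days = 2031-05-21.
The last day of the response period: 7 business days after Wednesday, 2031-05-21, skipping weekends — May 22, May 23, May 26, May 27, May 28, May 29, May 30 — lands on Friday, 2031-05-30.
The last day of the appeal period: 17 calendar days after 2031-05-30 is 2031-06-16.
Adding 30 calendar days to 2031-06-16 gives 2031-07-16, which is the date on which the refund becomes due.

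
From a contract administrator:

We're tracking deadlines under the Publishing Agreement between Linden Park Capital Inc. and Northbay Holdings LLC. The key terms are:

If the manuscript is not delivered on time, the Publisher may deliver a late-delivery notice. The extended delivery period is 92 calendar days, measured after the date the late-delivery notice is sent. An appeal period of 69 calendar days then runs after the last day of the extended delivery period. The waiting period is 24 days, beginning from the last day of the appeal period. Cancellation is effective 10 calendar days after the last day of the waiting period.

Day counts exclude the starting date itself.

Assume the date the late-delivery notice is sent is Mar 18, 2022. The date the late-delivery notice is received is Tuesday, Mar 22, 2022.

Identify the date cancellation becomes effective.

Sep 29, 2022

Adding 92 calendar days to Mar 18, 2022 gives Jun 18, 2022, which is the last day of the extended delivery period.
The last day of the appeal period: Jun 18, 2022 + 69 days = Aug 26, 2022.
The last day of the waiting period: 24 calendar days after Aug 26, 2022 is Sep 19, 2022.
The date cancellation becomes effective: Sep 19, 2022 + 10 days = Sep 29, 2022.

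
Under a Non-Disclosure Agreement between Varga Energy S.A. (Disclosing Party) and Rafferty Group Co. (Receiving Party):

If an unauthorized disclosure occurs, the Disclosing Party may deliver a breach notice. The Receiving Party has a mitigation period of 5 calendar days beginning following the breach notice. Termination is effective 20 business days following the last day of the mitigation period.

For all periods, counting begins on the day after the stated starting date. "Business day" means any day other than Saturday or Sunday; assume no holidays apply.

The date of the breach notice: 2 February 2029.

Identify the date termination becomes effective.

7 March 2029

The last day of the mitigation period: 5 calendar days after 2 February 2029 is 7 February 2029.
The date termination becomes effective: 20 business days after Wednesday, 7 February 2029, skipping weekends — Feb 8, Feb 9, Feb 12, Feb 13, …, Mar 5, Mar 6, Mar 7 — lands on Wednesday, 7 March 2029.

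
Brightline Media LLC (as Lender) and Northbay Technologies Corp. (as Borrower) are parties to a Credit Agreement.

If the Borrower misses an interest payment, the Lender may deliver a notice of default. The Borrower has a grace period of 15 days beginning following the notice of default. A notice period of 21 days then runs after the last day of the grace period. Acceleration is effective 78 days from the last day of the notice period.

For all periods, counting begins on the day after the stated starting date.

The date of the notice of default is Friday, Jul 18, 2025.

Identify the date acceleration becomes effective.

The last day of the grace period: Jul 18, 2025 + 15 days = Aug 2, 2025.
Adding 21 calendar days to Aug 2, 2025 gives Aug 23, 2025, which is the last day of the notice period.
Adding 78 calendar days to Aug 23, 2025 gives Nov 9, 2025, which is the date acceleration becomes effective.

Nov 9, 2025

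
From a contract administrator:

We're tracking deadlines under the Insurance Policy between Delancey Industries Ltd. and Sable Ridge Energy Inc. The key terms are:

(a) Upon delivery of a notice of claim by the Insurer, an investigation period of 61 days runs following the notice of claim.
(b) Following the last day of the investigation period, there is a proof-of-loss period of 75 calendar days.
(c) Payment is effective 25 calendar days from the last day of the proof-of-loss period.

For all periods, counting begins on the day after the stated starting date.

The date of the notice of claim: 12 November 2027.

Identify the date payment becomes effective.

21 April 2028

Adding 61 calendar days to 12 November 2027 gives 12 January 2028, which is the last day of the investigation period.
Adding 75 calendar days to 12 January 2028 gives 27 March 2028, which is the last day of the proof-of-loss period.
The date payment becomes effective: 25 calendar days after 27 March 2028 is 21 April 2028.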